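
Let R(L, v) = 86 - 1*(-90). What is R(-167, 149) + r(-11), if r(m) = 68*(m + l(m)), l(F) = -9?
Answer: -1184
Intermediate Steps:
r(m) = -612 + 68*m (r(m) = 68*(m - 9) = 68*(-9 + m) = -612 + 68*m)
R(L, v) = 176 (R(L, v) = 86 + 90 = 176)
R(-167, 149) + r(-11) = 176 + (-612 + 68*(-11)) = 176 + (-612 - 748) = 176 - 1360 = -1184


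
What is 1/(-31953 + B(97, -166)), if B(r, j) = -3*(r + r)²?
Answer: -1/144861 ≈ -6.9032e-6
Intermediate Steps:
B(r, j) = -12*r² (B(r, j) = -3*4*r² = -12*r²)
1/(-31953 + B(97, -166)) = 1/(-31953 - 12*97²) = 1/(-31953 - 12*9409) = 1/(-31953 - 112908) = 1/(-144861) = -1/144861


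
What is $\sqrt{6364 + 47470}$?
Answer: $\sqrt{53834} \approx 232.02$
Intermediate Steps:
$\sqrt{6364 + 47470} = \sqrt{53834}$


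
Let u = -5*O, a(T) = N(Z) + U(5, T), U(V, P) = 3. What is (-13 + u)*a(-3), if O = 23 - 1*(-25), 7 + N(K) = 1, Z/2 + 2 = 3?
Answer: 759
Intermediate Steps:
Z = 2 (Z = -4 + 2*3 = -4 + 6 = 2)
N(K) = -6 (N(K) = -7 + 1 = -6)
O = 48 (O = 23 + 25 = 48)
a(T) = -3 (a(T) = -6 + 3 = -3)
u = -240 (u = -5*48 = -240)
(-13 + u)*a(-3) = (-13 - 240)*(-3) = -253*(-3) = 759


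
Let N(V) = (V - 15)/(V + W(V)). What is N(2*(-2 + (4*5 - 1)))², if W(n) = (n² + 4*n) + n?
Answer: 361/1849600 ≈ 0.00019518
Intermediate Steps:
W(n) = n² + 5*n
N(V) = (-15 + V)/(V + V*(5 + V)) (N(V) = (V - 15)/(V + V*(5 + V)) = (-15 + V)/(V + V*(5 + V)))
N(2*(-2 + (4*5 - 1)))² = ((-15 + 2*(-2 + (4*5 - 1)))/(((2*(-2 + (4*5 - 1))))*(6 + 2*(-2 + (4*5 - 1)))))² = ((-15 + 2*(-2 + (20 - 1)))/(((2*(-2 + (20 - 1))))*(6 + 2*(-2 + (20 - 1)))))² = ((-15 + 2*(-2 + 19))/(((2*(-2 + 19)))*(6 + 2*(-2 + 19))))² = ((-15 + 2*17)/(((2*17))*(6 + 2*17)))² = ((-15 + 34)/(34*(6 + 34)))² = ((1/34)*19/40)² = ((1/34)*(1/40)*19)² = (19/1360)² = 361/1849600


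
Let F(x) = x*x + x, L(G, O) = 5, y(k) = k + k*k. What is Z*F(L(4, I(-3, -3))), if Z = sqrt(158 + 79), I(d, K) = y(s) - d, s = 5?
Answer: 30*sqrt(237) ≈ 461.84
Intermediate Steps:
y(k) = k + k**2
I(d, K) = 30 - d (I(d, K) = 5*(1 + 5) - d = 5*6 - d = 30 - d)
Z = sqrt(237) ≈ 15.395
F(x) = x + x**2 (F(x) = x**2 + x = x + x**2)
Z*F(L(4, I(-3, -3))) = sqrt(237)*(5*(1 + 5)) = sqrt(237)*(5*6) = sqrt(237)*30 = 30*sqrt(237)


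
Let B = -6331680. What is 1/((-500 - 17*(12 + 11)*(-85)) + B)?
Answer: -1/6298945 ≈ -1.5876e-7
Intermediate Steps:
1/((-500 - 17*(12 + 11)*(-85)) + B) = 1/((-500 - 17*(12 + 11)*(-85)) - 6331680) = 1/((-500 - 17*23*(-85)) - 6331680) = 1/((-500 - 391*(-85)) - 6331680) = 1/((-500 + 33235) - 6331680) = 1/(32735 - 6331680) = 1/(-6298945) = -1/6298945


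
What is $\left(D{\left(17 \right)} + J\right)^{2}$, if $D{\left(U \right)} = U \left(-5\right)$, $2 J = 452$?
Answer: $19881$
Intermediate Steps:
$J = 226$ ($J = \frac{1}{2} \cdot 452 = 226$)
$D{\left(U \right)} = - 5 U$
$\left(D{\left(17 \right)} + J\right)^{2} = \left(\left(-5\right) 17 + 226\right)^{2} = \left(-85 + 226\right)^{2} = 141^{2} = 19881$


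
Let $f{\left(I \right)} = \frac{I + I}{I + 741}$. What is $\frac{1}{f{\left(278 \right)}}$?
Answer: $\frac{1019}{556} \approx 1.8327$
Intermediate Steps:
$f{\left(I \right)} = \frac{2 I}{741 + I}$
$\frac{1}{f{\left(278 \right)}} = \frac{1}{2 \cdot 278 \frac{1}{741 + 278}} = \frac{1}{2 \cdot 278 \cdot \frac{1}{1019}} = \frac{1}{\frac{556}{1019}} = \frac{1019}{556}$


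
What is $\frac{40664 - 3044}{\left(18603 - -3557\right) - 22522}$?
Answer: $- \frac{18810}{181} \approx -103.92$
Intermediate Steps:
$\frac{40664 - 3044}{\left(18603 - -3557\right) - 22522} = \frac{37620}{\left(18603 + 3557\right) - 22522} = \frac{37620}{22160 - 22522} = \frac{37620}{-362} = 37620 \left(- \frac{1}{362}\right) = - \frac{18810}{181}$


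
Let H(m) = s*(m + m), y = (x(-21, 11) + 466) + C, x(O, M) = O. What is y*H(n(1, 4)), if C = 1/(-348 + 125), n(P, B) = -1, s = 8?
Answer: -1587744/223 ≈ -7119.9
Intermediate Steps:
C = -1/223 (C = 1/(-223) = -1/223 ≈ -0.0044843)
y = 99234/223 (y = (-21 + 466) - 1/223 = 445 - 1/223 = 99234/223 ≈ 445.00)
H(m) = 16*m (H(m) = 8*(m + m) = 8*(2*m) = 16*m)
y*H(n(1, 4)) = 99234*(16*(-1))/223 = (99234/223)*(-16) = -1587744/223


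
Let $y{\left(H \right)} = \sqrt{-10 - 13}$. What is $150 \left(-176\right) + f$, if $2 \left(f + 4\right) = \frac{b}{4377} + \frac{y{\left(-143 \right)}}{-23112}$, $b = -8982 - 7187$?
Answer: $- \frac{231156785}{8754} - \frac{i \sqrt{23}}{46224} \approx -26406.0 - 0.00010375 i$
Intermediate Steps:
$y{\left(H \right)} = i \sqrt{23}$ ($y{\left(H \right)} = \sqrt{-23} = i \sqrt{23}$)
$b = -16169$
$f = - \frac{51185}{8754} - \frac{i \sqrt{23}}{46224}$ ($f = -4 + \frac{- \frac{16169}{4377} + \frac{i \sqrt{23}}{-23112}}{2} = -4 + \frac{\left(-16169\right) \frac{1}{4377} + i \sqrt{23} \left(- \frac{1}{23112}\right)}{2} = -4 + \frac{- \frac{16169}{4377} - \frac{i \sqrt{23}}{23112}}{2} = -4 - \left(\frac{16169}{8754} + \frac{i \sqrt{23}}{46224}\right) = - \frac{51185}{8754} - \frac{i \sqrt{23}}{46224} \approx -5.847 - 0.00010375 i$)
$150 \left(-176\right) + f = 150 \left(-176\right) - \left(\frac{51185}{8754} + \frac{i \sqrt{23}}{46224}\right) = -26400 - \left(\frac{51185}{8754} + \frac{i \sqrt{23}}{46224}\right) = - \frac{231156785}{8754} - \frac{i \sqrt{23}}{46224}$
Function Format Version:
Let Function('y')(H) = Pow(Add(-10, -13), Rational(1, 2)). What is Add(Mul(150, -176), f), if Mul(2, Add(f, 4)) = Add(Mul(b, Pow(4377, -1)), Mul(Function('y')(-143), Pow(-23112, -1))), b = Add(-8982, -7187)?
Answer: Add(Rational(-231156785, 8754), Mul(Rational(-1, 46224), I, Pow(23, Rational(1, 2)))) ≈ Add(-26406., Mul(-0.00010375, I))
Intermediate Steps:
Function('y')(H) = Mul(I, Pow(23, Rational(1, 2))) (Function('y')(H) = Pow(-23, Rational(1, 2)) = Mul(I, Pow(23, Rational(1, 2))))
b = -16169
f = Add(Rational(-51185, 8754), Mul(Rational(-1, 46224), I, Pow(23, Rational(1, 2)))) (f = Add(-4, Mul(Rational(1, 2), Add(Mul(-16169, Pow(4377, -1)), Mul(Mul(I, Pow(23, Rational(1, 2))), Pow(-23112, -1))))) = Add(-4, Mul(Rational(1, 2), Add(Mul(-16169, Rational(1, 4377)), Mul(Mul(I, Pow(23, Rational(1, 2))), Rational(-1, 23112))))) = Add(-4, Mul(Rational(1, 2), Add(Rational(-16169, 4377), Mul(Rational(-1, 23112), I, Pow(23, Rational(1, 2)))))) = Add(-4, Add(Rational(-16169, 8754), Mul(Rational(-1, 46224), I, Pow(23, Rational(1, 2))))) = Add(Rational(-51185, 8754), Mul(Rational(-1, 46224), I, Pow(23, Rational(1, 2)))) ≈ Add(-5.8470, Mul(-0.00010375, I)))
Add(Mul(150, -176), f) = Add(Mul(150, -176), Add(Rational(-51185, 8754), Mul(Rational(-1, 46224), I, Pow(23, Rational(1, 2))))) = Add(-26400, Add(Rational(-51185, 8754), Mul(Rational(-1, 46224), I, Pow(23, Rational(1, 2))))) = Add(Rational(-231156785, 8754), Mul(Rational(-1, 46224), I, Pow(23, Rational(1, 2))))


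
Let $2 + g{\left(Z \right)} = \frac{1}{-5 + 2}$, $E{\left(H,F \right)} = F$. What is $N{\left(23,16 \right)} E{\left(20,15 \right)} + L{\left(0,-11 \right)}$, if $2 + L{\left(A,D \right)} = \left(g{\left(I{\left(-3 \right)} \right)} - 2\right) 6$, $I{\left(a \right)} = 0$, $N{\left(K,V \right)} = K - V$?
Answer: $77$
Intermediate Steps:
$g{\left(Z \right)} = - \frac{7}{3}$ ($g{\left(Z \right)} = -2 + \frac{1}{-5 + 2} = -2 + \frac{1}{-3} = -2 - \frac{1}{3} = - \frac{7}{3}$)
$L{\left(A,D \right)} = -28$ ($L{\left(A,D \right)} = -2 + \left(- \frac{7}{3} - 2\right) 6 = -2 - 26 = -28$)
$N{\left(23,16 \right)} E{\left(20,15 \right)} + L{\left(0,-11 \right)} = \left(23 - 16\right) 15 - 28 = 7 \cdot 15 - 28 = 105 - 28 = 77$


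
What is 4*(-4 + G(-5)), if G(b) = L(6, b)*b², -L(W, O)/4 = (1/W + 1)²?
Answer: -5044/9 ≈ -560.44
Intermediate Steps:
L(W, O) = -4*(1 + 1/W)² (L(W, O) = -4*(1/W + 1)² = -4*(1 + 1/W)²)
G(b) = -49*b²/9 (G(b) = (-4*(1 + 6)²/6²)*b² = (-4*1/36*7²)*b² = (-4*1/36*49)*b² = -49*b²/9)
4*(-4 + G(-5)) = 4*(-4 - 49/9*(-5)²) = 4*(-4 - 49/9*25) = 4*(-4 - 1225/9) = 4*(-1261/9) = -5044/9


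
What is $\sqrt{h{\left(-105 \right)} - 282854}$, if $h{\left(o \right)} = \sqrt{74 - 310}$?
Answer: $\sqrt{-282854 + 2 i \sqrt{59}} \approx 0.01 + 531.84 i$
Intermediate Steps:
$h{\left(o \right)} = 2 i \sqrt{59}$ ($h{\left(o \right)} = \sqrt{-236} = 2 i \sqrt{59}$)
$\sqrt{h{\left(-105 \right)} - 282854} = \sqrt{2 i \sqrt{59} - 282854} = \sqrt{-282854 + 2 i \sqrt{59}}$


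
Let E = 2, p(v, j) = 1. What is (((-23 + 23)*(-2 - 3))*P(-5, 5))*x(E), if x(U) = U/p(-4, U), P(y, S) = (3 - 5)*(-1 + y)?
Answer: 0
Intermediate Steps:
P(y, S) = 2 - 2*y (P(y, S) = -2*(-1 + y) = 2 - 2*y)
x(U) = U (x(U) = U/1 = U*1 = U)
(((-23 + 23)*(-2 - 3))*P(-5, 5))*x(E) = (((-23 + 23)*(-2 - 3))*(2 - 2*(-5)))*2 = ((0*(-5))*(2 + 10))*2 = (0*12)*2 = 0*2 = 0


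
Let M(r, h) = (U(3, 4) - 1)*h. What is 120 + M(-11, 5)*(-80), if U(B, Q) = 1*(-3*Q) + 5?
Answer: 3320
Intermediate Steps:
U(B, Q) = 5 - 3*Q (U(B, Q) = -3*Q + 5 = 5 - 3*Q)
M(r, h) = -8*h (M(r, h) = ((5 - 3*4) - 1)*h = ((5 - 12) - 1)*h = (-7 - 1)*h = -8*h)
120 + M(-11, 5)*(-80) = 120 - 8*5*(-80) = 120 - 40*(-80) = 120 + 3200 = 3320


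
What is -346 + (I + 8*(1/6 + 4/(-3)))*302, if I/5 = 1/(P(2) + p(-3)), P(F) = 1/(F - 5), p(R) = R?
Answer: -10853/3 ≈ -3617.7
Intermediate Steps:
P(F) = 1/(-5 + F)
I = -3/2 (I = 5/(1/(-5 + 2) - 3) = 5/(1/(-3) - 3) = 5/(-⅓ - 3) = 5/(-10/3) = 5*(-3/10) = -3/2 ≈ -1.5000)
-346 + (I + 8*(1/6 + 4/(-3)))*302 = -346 + (-3/2 + 8*(1/6 + 4/(-3)))*302 = -346 + (-3/2 + 8*(1*(⅙) + 4*(-⅓)))*302 = -346 + (-3/2 + 8*(⅙ - 4/3))*302 = -346 + (-3/2 + 8*(-7/6))*302 = -346 + (-3/2 - 28/3)*302 = -346 - 65/6*302 = -346 - 9815/3 = -10853/3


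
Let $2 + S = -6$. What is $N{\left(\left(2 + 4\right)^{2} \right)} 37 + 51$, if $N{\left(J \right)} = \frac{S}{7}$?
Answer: $\frac{61}{7} \approx 8.7143$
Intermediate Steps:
$S = -8$ ($S = -2 - 6 = -8$)
$N{\left(J \right)} = - \frac{8}{7}$
$N{\left(\left(2 + 4\right)^{2} \right)} 37 + 51 = \left(- \frac{8}{7}\right) 37 + 51 = - \frac{296}{7} + 51 = \frac{61}{7}$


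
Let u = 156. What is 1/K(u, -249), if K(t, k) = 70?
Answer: 1/70 ≈ 0.014286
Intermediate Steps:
1/K(u, -249) = 1/70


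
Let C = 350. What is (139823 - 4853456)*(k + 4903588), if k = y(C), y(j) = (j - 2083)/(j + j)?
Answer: -16179591781916811/700 ≈ -2.3114e+13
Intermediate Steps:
y(j) = (-2083 + j)/(2*j) (y(j) = (-2083 + j)/((2*j)) = (-2083 + j)*(1/(2*j)) = (-2083 + j)/(2*j))
k = -1733/700 (k = (1/2)*(-2083 + 350)/350 = (1/2)*(1/350)*(-1733) = -1733/700 ≈ -2.4757)
(139823 - 4853456)*(k + 4903588) = (139823 - 4853456)*(-1733/700 + 4903588) = -4713633*3432509867/700 = -16179591781916811/700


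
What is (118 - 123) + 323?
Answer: 318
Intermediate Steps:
(118 - 123) + 323 = -5 + 323 = 318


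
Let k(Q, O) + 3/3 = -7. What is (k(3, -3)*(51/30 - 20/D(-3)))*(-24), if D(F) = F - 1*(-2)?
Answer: 20832/5 ≈ 4166.4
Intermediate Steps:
D(F) = 2 + F (D(F) = F + 2 = 2 + F)
k(Q, O) = -8 (k(Q, O) = -1 - 7 = -8)
(k(3, -3)*(51/30 - 20/D(-3)))*(-24) = -8*(51/30 - 20/(2 - 3))*(-24) = -8*(51*(1/30) - 20/(-1))*(-24) = -8*(17/10 - 20*(-1))*(-24) = -8*(17/10 + 20)*(-24) = -8*217/10*(-24) = -868/5*(-24) = 20832/5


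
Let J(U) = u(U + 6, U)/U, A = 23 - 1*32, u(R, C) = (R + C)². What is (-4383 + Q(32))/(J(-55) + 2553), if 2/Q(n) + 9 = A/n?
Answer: -6509075/3499173 ≈ -1.8602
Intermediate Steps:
u(R, C) = (C + R)²
A = -9 (A = 23 - 32 = -9)
J(U) = (6 + 2*U)²/U (J(U) = (U + (U + 6))²/U = (U + (6 + U))²/U = (6 + 2*U)²/U)
Q(n) = 2/(-9 - 9/n)
(-4383 + Q(32))/(J(-55) + 2553) = (-4383 - 2*32/(9 + 9*32))/(4*(3 - 55)²/(-55) + 2553) = (-4383 - 2*32/(9 + 288))/(4*(-1/55)*(-52)² + 2553) = (-4383 - 2*32/297)/(4*(-1/55)*2704 + 2553) = (-4383 - 2*32*1/297)/(-10816/55 + 2553) = (-4383 - 64/297)/(129599/55) = -1301815/297*55/129599 = -6509075/3499173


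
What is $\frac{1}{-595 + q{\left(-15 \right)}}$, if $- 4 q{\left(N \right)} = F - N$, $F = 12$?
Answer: $- \frac{4}{2407} \approx -0.0016618$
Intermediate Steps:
$q{\left(N \right)} = -3 + \frac{N}{4}$ ($q{\left(N \right)} = - \frac{12 - N}{4} = -3 + \frac{N}{4}$)
$\frac{1}{-595 + q{\left(-15 \right)}} = \frac{1}{-595 + \left(-3 + \frac{1}{4} \left(-15\right)\right)} = \frac{1}{-595 - \frac{27}{4}} = \frac{1}{- \frac{2407}{4}} = - \frac{4}{2407}$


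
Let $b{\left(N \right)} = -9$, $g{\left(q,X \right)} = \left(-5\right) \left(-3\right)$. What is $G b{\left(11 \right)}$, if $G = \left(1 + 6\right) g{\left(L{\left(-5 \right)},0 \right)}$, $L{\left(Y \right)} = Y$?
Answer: $-945$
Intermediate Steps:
$g{\left(q,X \right)} = 15$
$G = 105$ ($G = \left(1 + 6\right) 15 = 7 \cdot 15 = 105$)
$G b{\left(11 \right)} = 105 \left(-9\right) = -945$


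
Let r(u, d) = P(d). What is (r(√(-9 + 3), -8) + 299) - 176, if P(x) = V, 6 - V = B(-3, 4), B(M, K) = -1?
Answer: 130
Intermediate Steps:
V = 7 (V = 6 - 1*(-1) = 6 + 1 = 7)
P(x) = 7
r(u, d) = 7
(r(√(-9 + 3), -8) + 299) - 176 = (7 + 299) - 176 = 306 - 176 = 130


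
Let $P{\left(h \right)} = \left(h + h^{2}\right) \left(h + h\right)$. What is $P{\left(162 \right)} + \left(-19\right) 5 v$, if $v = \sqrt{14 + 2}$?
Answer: $8555164$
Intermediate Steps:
$v = 4$ ($v = \sqrt{16} = 4$)
$P{\left(h \right)} = 2 h \left(h + h^{2}\right)$ ($P{\left(h \right)} = \left(h + h^{2}\right) 2 h = 2 h \left(h + h^{2}\right)$)
$P{\left(162 \right)} + \left(-19\right) 5 v = 2 \cdot 162^{2} \left(1 + 162\right) + \left(-19\right) 5 \cdot 4 = 2 \cdot 26244 \cdot 163 - 380 = 8555544 - 380 = 8555164$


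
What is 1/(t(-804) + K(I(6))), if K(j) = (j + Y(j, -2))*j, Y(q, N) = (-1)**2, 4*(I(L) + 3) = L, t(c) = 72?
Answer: 4/291 ≈ 0.013746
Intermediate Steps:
I(L) = -3 + L/4
Y(q, N) = 1
K(j) = j*(1 + j) (K(j) = (j + 1)*j = (1 + j)*j = j*(1 + j))
1/(t(-804) + K(I(6))) = 1/(72 + (-3 + (1/4)*6)*(1 + (-3 + (1/4)*6))) = 1/(72 + (-3 + 3/2)*(1 + (-3 + 3/2))) = 1/(72 - 3*(1 - 3/2)/2) = 1/(72 - 3/2*(-1/2)) = 1/(72 + 3/4) = 1/(291/4) = 4/291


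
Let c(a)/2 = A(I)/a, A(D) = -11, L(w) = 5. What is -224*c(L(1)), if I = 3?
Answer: 4928/5 ≈ 985.60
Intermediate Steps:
c(a) = -22/a (c(a) = 2*(-11/a) = -22/a)
-224*c(L(1)) = -(-4928)/5 = -224*(-22/5) = 4928/5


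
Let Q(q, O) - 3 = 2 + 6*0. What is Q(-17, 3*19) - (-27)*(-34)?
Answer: -913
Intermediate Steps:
Q(q, O) = 5 (Q(q, O) = 3 + (2 + 6*0) = 3 + (2 + 0) = 3 + 2 = 5)
Q(-17, 3*19) - (-27)*(-34) = 5 - (-27)*(-34) = 5 - 1*918 = 5 - 918 = -913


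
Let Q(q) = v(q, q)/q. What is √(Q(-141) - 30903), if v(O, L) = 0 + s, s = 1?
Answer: 2*I*√153595671/141 ≈ 175.79*I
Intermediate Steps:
v(O, L) = 1 (v(O, L) = 0 + 1 = 1)
Q(q) = 1/q
√(Q(-141) - 30903) = √(1/(-141) - 30903) = √(-1/141 - 30903) = √(-4357324/141) = 2*I*√153595671/141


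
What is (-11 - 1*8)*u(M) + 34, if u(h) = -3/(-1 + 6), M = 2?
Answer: 227/5 ≈ 45.400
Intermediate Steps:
u(h) = -⅗ (u(h) = -3/5 = -3*⅕ = -⅗)
(-11 - 1*8)*u(M) + 34 = (-11 - 1*8)*(-⅗) + 34 = (-11 - 8)*(-⅗) + 34 = -19*(-⅗) + 34 = 57/5 + 34 = 227/5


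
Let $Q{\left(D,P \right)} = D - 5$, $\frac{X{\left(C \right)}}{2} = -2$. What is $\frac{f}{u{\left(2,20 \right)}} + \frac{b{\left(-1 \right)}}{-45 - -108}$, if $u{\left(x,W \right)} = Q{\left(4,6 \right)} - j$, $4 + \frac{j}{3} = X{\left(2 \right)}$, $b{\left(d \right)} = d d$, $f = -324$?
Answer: $- \frac{20389}{1449} \approx -14.071$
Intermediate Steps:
$X{\left(C \right)} = -4$ ($X{\left(C \right)} = 2 \left(-2\right) = -4$)
$b{\left(d \right)} = d^{2}$
$Q{\left(D,P \right)} = -5 + D$
$j = -24$ ($j = -12 + 3 \left(-4\right) = -12 - 12 = -24$)
$u{\left(x,W \right)} = 23$ ($u{\left(x,W \right)} = \left(-5 + 4\right) - -24 = -1 + 24 = 23$)
$\frac{f}{u{\left(2,20 \right)}} + \frac{b{\left(-1 \right)}}{-45 - -108} = - \frac{324}{23} + \frac{\left(-1\right)^{2}}{-45 - -108} = \left(-324\right) \frac{1}{23} + 1 \frac{1}{-45 + 108} = - \frac{324}{23} + 1 \cdot \frac{1}{63} = - \frac{324}{23} + \frac{1}{63} = - \frac{20389}{1449}$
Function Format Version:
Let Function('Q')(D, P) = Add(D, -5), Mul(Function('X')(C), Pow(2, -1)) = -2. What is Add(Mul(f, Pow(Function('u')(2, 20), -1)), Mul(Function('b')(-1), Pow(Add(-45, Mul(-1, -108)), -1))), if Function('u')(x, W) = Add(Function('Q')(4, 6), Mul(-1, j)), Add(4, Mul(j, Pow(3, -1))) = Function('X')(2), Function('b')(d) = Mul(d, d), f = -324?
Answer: Rational(-20389, 1449) ≈ -14.071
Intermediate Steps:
Function('X')(C) = -4 (Function('X')(C) = Mul(2, -2) = -4)
Function('b')(d) = Pow(d, 2)
Function('Q')(D, P) = Add(-5, D)
j = -24 (j = Add(-12, Mul(3, -4)) = Add(-12, -12) = -24)
Function('u')(x, W) = 23 (Function('u')(x, W) = Add(Add(-5, 4), Mul(-1, -24)) = Add(-1, 24) = 23)
Add(Mul(f, Pow(Function('u')(2, 20), -1)), Mul(Function('b')(-1), Pow(Add(-45, Mul(-1, -108)), -1))) = Add(Mul(-324, Pow(23, -1)), Mul(Pow(-1, 2), Pow(Add(-45, Mul(-1, -108)), -1))) = Add(Mul(-324, Rational(1, 23)), Mul(1, Pow(Add(-45, 108), -1))) = Add(Rational(-324, 23), Mul(1, Pow(63, -1))) = Add(Rational(-324, 23), Mul(1, Rational(1, 63))) = Add(Rational(-324, 23), Rational(1, 63)) = Rational(-20389, 1449)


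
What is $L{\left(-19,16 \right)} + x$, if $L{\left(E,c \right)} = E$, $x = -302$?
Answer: $-321$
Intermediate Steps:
$L{\left(-19,16 \right)} + x = -19 - 302 = -321$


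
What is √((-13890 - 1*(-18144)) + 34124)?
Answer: √38378 ≈ 195.90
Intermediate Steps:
√((-13890 - 1*(-18144)) + 34124) = √((-13890 + 18144) + 34124) = √(4254 + 34124) = √38378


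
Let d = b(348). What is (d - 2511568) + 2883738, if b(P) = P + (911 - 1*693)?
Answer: 372736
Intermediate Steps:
b(P) = 218 + P (b(P) = P + (911 - 693) = P + 218 = 218 + P)
d = 566 (d = 218 + 348 = 566)
(d - 2511568) + 2883738 = (566 - 2511568) + 2883738 = -2511002 + 2883738 = 372736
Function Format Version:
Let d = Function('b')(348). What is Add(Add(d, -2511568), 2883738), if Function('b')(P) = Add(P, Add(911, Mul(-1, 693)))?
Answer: 372736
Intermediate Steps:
Function('b')(P) = Add(218, P) (Function('b')(P) = Add(P, Add(911, -693)) = Add(P, 218) = Add(218, P))
d = 566 (d = Add(218, 348) = 566)
Add(Add(d, -2511568), 2883738) = Add(Add(566, -2511568), 2883738) = Add(-2511002, 2883738) = 372736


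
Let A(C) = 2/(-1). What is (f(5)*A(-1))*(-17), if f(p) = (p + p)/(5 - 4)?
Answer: 340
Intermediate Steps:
A(C) = -2 (A(C) = 2*(-1) = -2)
f(p) = 2*p (f(p) = (2*p)/1 = (2*p)*1 = 2*p)
(f(5)*A(-1))*(-17) = ((2*5)*(-2))*(-17) = (10*(-2))*(-17) = -20*(-17) = 340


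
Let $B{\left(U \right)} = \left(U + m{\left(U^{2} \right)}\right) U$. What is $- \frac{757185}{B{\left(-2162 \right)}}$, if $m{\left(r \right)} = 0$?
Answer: $- \frac{757185}{4674244} \approx -0.16199$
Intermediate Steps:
$B{\left(U \right)} = U^{2}$ ($B{\left(U \right)} = \left(U + 0\right) U = U U = U^{2}$)
$- \frac{757185}{B{\left(-2162 \right)}} = - \frac{757185}{\left(-2162\right)^{2}} = - \frac{757185}{4674244}$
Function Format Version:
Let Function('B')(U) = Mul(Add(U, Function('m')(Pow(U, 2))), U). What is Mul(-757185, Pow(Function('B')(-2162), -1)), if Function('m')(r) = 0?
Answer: Rational(-757185, 4674244) ≈ -0.16199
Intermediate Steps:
Function('B')(U) = Pow(U, 2) (Function('B')(U) = Mul(Add(U, 0), U) = Mul(U, U) = Pow(U, 2))
Mul(-757185, Pow(Function('B')(-2162), -1)) = Mul(-757185, Pow(Pow(-2162, 2), -1)) = Mul(-757185, Pow(4674244, -1)) = Mul(-757185, Rational(1, 4674244)) = Rational(-757185, 4674244)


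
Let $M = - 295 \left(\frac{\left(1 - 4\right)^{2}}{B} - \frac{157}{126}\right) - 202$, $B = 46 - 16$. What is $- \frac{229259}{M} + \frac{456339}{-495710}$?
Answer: $- \frac{3580956326127}{1203583880} \approx -2975.2$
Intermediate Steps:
$B = 30$
$M = \frac{4856}{63}$ ($M = - 295 \left(\frac{\left(1 - 4\right)^{2}}{30} - \frac{157}{126}\right) - 202 = - 295 \left(\left(-3\right)^{2} \cdot \frac{1}{30} - \frac{157}{126}\right) - 202 = - 295 \left(9 \cdot \frac{1}{30} - \frac{157}{126}\right) - 202 = - 295 \left(\frac{3}{10} - \frac{157}{126}\right) - 202 = \left(-295\right) \left(- \frac{298}{315}\right) - 202 = \frac{17582}{63} - 202 = \frac{4856}{63} \approx 77.079$)
$- \frac{229259}{M} + \frac{456339}{-495710} = - \frac{229259}{\frac{4856}{63}} + \frac{456339}{-495710} = \left(-229259\right) \frac{63}{4856} + 456339 \left(- \frac{1}{495710}\right) = - \frac{14443317}{4856} - \frac{456339}{495710} = - \frac{3580956326127}{1203583880}$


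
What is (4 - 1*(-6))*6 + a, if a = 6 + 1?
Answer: 67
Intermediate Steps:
a = 7
(4 - 1*(-6))*6 + a = (4 - 1*(-6))*6 + 7 = (4 + 6)*6 + 7 = 10*6 + 7 = 60 + 7 = 67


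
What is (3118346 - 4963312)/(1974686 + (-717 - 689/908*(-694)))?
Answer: -837614564/896421009 ≈ -0.93440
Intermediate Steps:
(3118346 - 4963312)/(1974686 + (-717 - 689/908*(-694))) = -1844966/(1974686 + (-717 - 689*1/908*(-694))) = -1844966/(1974686 + (-717 - 689/908*(-694))) = -1844966/(1974686 + (-717 + 239083/454)) = -1844966/(1974686 - 86435/454) = -1844966/896421009/454 = -1844966*454/896421009 = -837614564/896421009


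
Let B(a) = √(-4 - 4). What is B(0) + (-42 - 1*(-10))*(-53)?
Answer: 1696 + 2*I*√2 ≈ 1696.0 + 2.8284*I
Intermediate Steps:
B(a) = 2*I*√2 (B(a) = √(-8) = 2*I*√2)
B(0) + (-42 - 1*(-10))*(-53) = 2*I*√2 + (-42 - 1*(-10))*(-53) = 2*I*√2 + (-42 + 10)*(-53) = 2*I*√2 - 32*(-53) = 2*I*√2 + 1696 = 1696 + 2*I*√2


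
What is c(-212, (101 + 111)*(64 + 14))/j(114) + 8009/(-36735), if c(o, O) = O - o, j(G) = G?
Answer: 34129153/232655 ≈ 146.69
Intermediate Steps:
c(-212, (101 + 111)*(64 + 14))/j(114) + 8009/(-36735) = ((101 + 111)*(64 + 14) - 1*(-212))/114 + 8009/(-36735) = (212*78 + 212)*(1/114) + 8009*(-1/36735) = (16536 + 212)*(1/114) - 8009/36735 = 16748*(1/114) - 8009/36735 = 8374/57 - 8009/36735 = 34129153/232655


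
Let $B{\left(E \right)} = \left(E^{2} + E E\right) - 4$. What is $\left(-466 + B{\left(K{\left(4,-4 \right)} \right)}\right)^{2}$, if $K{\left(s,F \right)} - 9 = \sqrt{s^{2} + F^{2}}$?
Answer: $101008 - 70272 \sqrt{2} \approx 1628.4$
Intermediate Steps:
$K{\left(s,F \right)} = 9 + \sqrt{F^{2} + s^{2}}$ ($K{\left(s,F \right)} = 9 + \sqrt{s^{2} + F^{2}} = 9 + \sqrt{F^{2} + s^{2}}$)
$B{\left(E \right)} = -4 + 2 E^{2}$ ($B{\left(E \right)} = \left(E^{2} + E^{2}\right) - 4 = 2 E^{2} - 4 = -4 + 2 E^{2}$)
$\left(-466 + B{\left(K{\left(4,-4 \right)} \right)}\right)^{2} = \left(-466 - \left(4 - 2 \left(9 + \sqrt{\left(-4\right)^{2} + 4^{2}}\right)^{2}\right)\right)^{2} = \left(-466 - \left(4 - 2 \left(9 + \sqrt{16 + 16}\right)^{2}\right)\right)^{2} = \left(-466 - \left(4 - 2 \left(9 + \sqrt{32}\right)^{2}\right)\right)^{2} = \left(-466 - \left(4 - 2 \left(9 + 4 \sqrt{2}\right)^{2}\right)\right)^{2} = \left(-470 + 2 \left(9 + 4 \sqrt{2}\right)^{2}\right)^{2}$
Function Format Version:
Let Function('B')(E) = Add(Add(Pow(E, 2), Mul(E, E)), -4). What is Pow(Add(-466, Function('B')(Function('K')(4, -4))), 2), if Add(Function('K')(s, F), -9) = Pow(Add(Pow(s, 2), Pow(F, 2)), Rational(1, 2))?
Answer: Add(101008, Mul(-70272, Pow(2, Rational(1, 2)))) ≈ 1628.4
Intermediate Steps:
Function('K')(s, F) = Add(9, Pow(Add(Pow(F, 2), Pow(s, 2)), Rational(1, 2))) (Function('K')(s, F) = Add(9, Pow(Add(Pow(s, 2), Pow(F, 2)), Rational(1, 2))) = Add(9, Pow(Add(Pow(F, 2), Pow(s, 2)), Rational(1, 2))))
Function('B')(E) = Add(-4, Mul(2, Pow(E, 2))) (Function('B')(E) = Add(Add(Pow(E, 2), Pow(E, 2)), -4) = Add(Mul(2, Pow(E, 2)), -4) = Add(-4, Mul(2, Pow(E, 2))))
Pow(Add(-466, Function('B')(Function('K')(4, -4))), 2) = Pow(Add(-466, Add(-4, Mul(2, Pow(Add(9, Pow(Add(Pow(-4, 2), Pow(4, 2)), Rational(1, 2))), 2)))), 2) = Pow(Add(-466, Add(-4, Mul(2, Pow(Add(9, Pow(Add(16, 16), Rational(1, 2))), 2)))), 2) = Pow(Add(-466, Add(-4, Mul(2, Pow(Add(9, Pow(32, Rational(1, 2))), 2)))), 2) = Pow(Add(-466, Add(-4, Mul(2, Pow(Add(9, Mul(4, Pow(2, Rational(1, 2)))), 2)))), 2) = Pow(Add(-470, Mul(2, Pow(Add(9, Mul(4, Pow(2, Rational(1, 2)))), 2))), 2)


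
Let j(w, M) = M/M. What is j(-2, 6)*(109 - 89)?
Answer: 20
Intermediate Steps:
j(w, M) = 1
j(-2, 6)*(109 - 89) = 1*(109 - 89) = 1*20 = 20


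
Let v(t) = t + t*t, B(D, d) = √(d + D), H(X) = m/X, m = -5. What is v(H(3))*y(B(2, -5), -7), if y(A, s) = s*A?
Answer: -70*I*√3/9 ≈ -13.472*I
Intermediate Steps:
H(X) = -5/X
B(D, d) = √(D + d)
y(A, s) = A*s
v(t) = t + t²
v(H(3))*y(B(2, -5), -7) = ((-5/3)*(1 - 5/3))*(√(2 - 5)*(-7)) = ((-5*⅓)*(1 - 5*⅓))*(√(-3)*(-7)) = (-5*(1 - 5/3)/3)*((I*√3)*(-7)) = (-5/3*(-⅔))*(-7*I*√3) = 10*(-7*I*√3)/9 = -70*I*√3/9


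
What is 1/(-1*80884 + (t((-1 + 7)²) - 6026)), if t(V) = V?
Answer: -1/86874 ≈ -1.1511e-5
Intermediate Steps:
1/(-1*80884 + (t((-1 + 7)²) - 6026)) = 1/(-1*80884 + ((-1 + 7)² - 6026)) = 1/(-80884 + (6² - 6026)) = 1/(-80884 + (36 - 6026)) = 1/(-80884 - 5990) = 1/(-86874) = -1/86874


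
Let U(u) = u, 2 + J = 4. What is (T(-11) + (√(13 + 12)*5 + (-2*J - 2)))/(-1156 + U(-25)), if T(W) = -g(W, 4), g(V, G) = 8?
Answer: -11/1181 ≈ -0.0093141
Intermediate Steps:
J = 2 (J = -2 + 4 = 2)
T(W) = -8 (T(W) = -1*8 = -8)
(T(-11) + (√(13 + 12)*5 + (-2*J - 2)))/(-1156 + U(-25)) = (-8 + (√(13 + 12)*5 + (-2*2 - 2)))/(-1156 - 25) = (-8 + (√25*5 + (-4 - 2)))/(-1181) = (-8 + (5*5 - 6))*(-1/1181) = (-8 + (25 - 6))*(-1/1181) = (-8 + 19)*(-1/1181) = 11*(-1/1181) = -11/1181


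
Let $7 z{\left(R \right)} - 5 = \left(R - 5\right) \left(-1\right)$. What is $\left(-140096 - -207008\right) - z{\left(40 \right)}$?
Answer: $\frac{468414}{7} \approx 66916.0$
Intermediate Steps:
$z{\left(R \right)} = \frac{10}{7} - \frac{R}{7}$ ($z{\left(R \right)} = \frac{5}{7} + \frac{\left(R - 5\right) \left(-1\right)}{7} = \frac{5}{7} + \frac{\left(-5 + R\right) \left(-1\right)}{7} = \frac{5}{7} + \frac{5 - R}{7} = \frac{5}{7} - \left(- \frac{5}{7} + \frac{R}{7}\right) = \frac{10}{7} - \frac{R}{7}$)
$\left(-140096 - -207008\right) - z{\left(40 \right)} = \left(-140096 - -207008\right) - \left(\frac{10}{7} - \frac{40}{7}\right) = \left(-140096 + 207008\right) - \left(\frac{10}{7} - \frac{40}{7}\right) = 66912 - - \frac{30}{7} = 66912 + \frac{30}{7} = \frac{468414}{7}$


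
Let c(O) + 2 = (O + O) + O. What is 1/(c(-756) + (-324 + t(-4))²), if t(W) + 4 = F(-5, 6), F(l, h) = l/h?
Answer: 36/3811009 ≈ 9.4463e-6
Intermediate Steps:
t(W) = -29/6 (t(W) = -4 - 5/6 = -4 - 5*⅙ = -4 - ⅚ = -29/6)
c(O) = -2 + 3*O (c(O) = -2 + ((O + O) + O) = -2 + (2*O + O) = -2 + 3*O)
1/(c(-756) + (-324 + t(-4))²) = 1/((-2 + 3*(-756)) + (-324 - 29/6)²) = 1/((-2 - 2268) + (-1973/6)²) = 1/(-2270 + 3892729/36) = 1/(3811009/36) = 36/3811009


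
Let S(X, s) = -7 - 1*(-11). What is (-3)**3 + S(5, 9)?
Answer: -23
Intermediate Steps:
S(X, s) = 4 (S(X, s) = -7 + 11 = 4)
(-3)**3 + S(5, 9) = (-3)**3 + 4 = -27 + 4 = -23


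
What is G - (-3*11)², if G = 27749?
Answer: 26660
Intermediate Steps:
G - (-3*11)² = 27749 - (-3*11)² = 27749 - 1*(-33)² = 27749 - 1*1089 = 27749 - 1089 = 26660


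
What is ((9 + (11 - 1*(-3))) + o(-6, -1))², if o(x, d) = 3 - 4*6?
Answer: 4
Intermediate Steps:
o(x, d) = -21 (o(x, d) = 3 - 24 = -21)
((9 + (11 - 1*(-3))) + o(-6, -1))² = ((9 + (11 - 1*(-3))) - 21)² = ((9 + (11 + 3)) - 21)² = ((9 + 14) - 21)² = (23 - 21)² = 2² = 4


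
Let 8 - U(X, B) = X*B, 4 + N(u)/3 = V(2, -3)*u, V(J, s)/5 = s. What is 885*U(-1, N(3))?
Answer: -123015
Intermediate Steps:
V(J, s) = 5*s
N(u) = -12 - 45*u (N(u) = -12 + 3*((5*(-3))*u) = -12 + 3*(-15*u) = -12 - 45*u)
U(X, B) = 8 - B*X (U(X, B) = 8 - X*B = 8 - B*X)
885*U(-1, N(3)) = 885*(8 - 1*(-12 - 45*3)*(-1)) = 885*(8 - 1*(-12 - 135)*(-1)) = 885*(8 - 1*(-147)*(-1)) = 885*(8 - 147) = 885*(-139) = -123015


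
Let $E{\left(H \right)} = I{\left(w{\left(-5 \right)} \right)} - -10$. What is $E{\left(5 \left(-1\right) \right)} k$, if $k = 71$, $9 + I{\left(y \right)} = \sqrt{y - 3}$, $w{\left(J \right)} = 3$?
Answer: $71$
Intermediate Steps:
$I{\left(y \right)} = -9 + \sqrt{-3 + y}$ ($I{\left(y \right)} = -9 + \sqrt{y - 3} = -9 + \sqrt{-3 + y}$)
$E{\left(H \right)} = 1$ ($E{\left(H \right)} = \left(-9 + \sqrt{-3 + 3}\right) - -10 = \left(-9 + \sqrt{0}\right) + 10 = \left(-9 + 0\right) + 10 = -9 + 10 = 1$)
$E{\left(5 \left(-1\right) \right)} k = 1 \cdot 71 = 71$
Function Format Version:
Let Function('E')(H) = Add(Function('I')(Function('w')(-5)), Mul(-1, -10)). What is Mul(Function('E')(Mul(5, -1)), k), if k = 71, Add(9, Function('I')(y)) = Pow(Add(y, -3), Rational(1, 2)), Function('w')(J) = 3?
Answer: 71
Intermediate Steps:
Function('I')(y) = Add(-9, Pow(Add(-3, y), Rational(1, 2))) (Function('I')(y) = Add(-9, Pow(Add(y, -3), Rational(1, 2))) = Add(-9, Pow(Add(-3, y), Rational(1, 2))))
Function('E')(H) = 1 (Function('E')(H) = Add(Add(-9, Pow(Add(-3, 3), Rational(1, 2))), Mul(-1, -10)) = Add(Add(-9, Pow(0, Rational(1, 2))), 10) = Add(Add(-9, 0), 10) = Add(-9, 10) = 1)
Mul(Function('E')(Mul(5, -1)), k) = Mul(1, 71) = 71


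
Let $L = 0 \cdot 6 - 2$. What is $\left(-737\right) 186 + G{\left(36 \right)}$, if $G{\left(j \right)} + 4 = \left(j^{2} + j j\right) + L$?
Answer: $-134496$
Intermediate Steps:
$L = -2$ ($L = 0 - 2 = -2$)
$G{\left(j \right)} = -6 + 2 j^{2}$ ($G{\left(j \right)} = -4 - \left(2 - j^{2} - j j\right) = -4 + \left(\left(j^{2} + j^{2}\right) - 2\right) = -4 + \left(2 j^{2} - 2\right) = -4 + \left(-2 + 2 j^{2}\right) = -6 + 2 j^{2}$)
$\left(-737\right) 186 + G{\left(36 \right)} = \left(-737\right) 186 - \left(6 - 2 \cdot 36^{2}\right) = -137082 + \left(-6 + 2 \cdot 1296\right) = -137082 + \left(-6 + 2592\right) = -137082 + 2586 = -134496$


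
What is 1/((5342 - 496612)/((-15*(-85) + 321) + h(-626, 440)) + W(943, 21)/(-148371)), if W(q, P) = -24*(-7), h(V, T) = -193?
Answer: -69388171/24296818958 ≈ -0.0028559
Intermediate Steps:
W(q, P) = 168
1/((5342 - 496612)/((-15*(-85) + 321) + h(-626, 440)) + W(943, 21)/(-148371)) = 1/((5342 - 496612)/((-15*(-85) + 321) - 193) + 168/(-148371)) = 1/(-491270/((1275 + 321) - 193) + 168*(-1/148371)) = 1/(-491270/(1596 - 193) - 56/49457) = 1/(-491270/1403 - 56/49457) = 1/(-24296818958/69388171) = -69388171/24296818958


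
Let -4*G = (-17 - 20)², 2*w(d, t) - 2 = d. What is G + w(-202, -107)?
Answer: -1769/4 ≈ -442.25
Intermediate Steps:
w(d, t) = 1 + d/2
G = -1369/4 (G = -(-17 - 20)²/4 = -¼*(-37)² = -¼*1369 = -1369/4 ≈ -342.25)
G + w(-202, -107) = -1369/4 + (1 + (½)*(-202)) = -1369/4 + (1 - 101) = -1369/4 - 100 = -1769/4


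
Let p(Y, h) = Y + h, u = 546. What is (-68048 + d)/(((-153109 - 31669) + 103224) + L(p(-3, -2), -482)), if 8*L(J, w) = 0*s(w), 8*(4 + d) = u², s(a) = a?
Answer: 61575/163108 ≈ 0.37751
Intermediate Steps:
d = 74521/2 (d = -4 + (⅛)*546² = -4 + (⅛)*298116 = -4 + 74529/2 = 74521/2 ≈ 37261.)
L(J, w) = 0 (L(J, w) = (0*w)/8 = (⅛)*0 = 0)
(-68048 + d)/(((-153109 - 31669) + 103224) + L(p(-3, -2), -482)) = (-68048 + 74521/2)/(((-153109 - 31669) + 103224) + 0) = -61575/(2*((-184778 + 103224) + 0)) = -61575/(2*(-81554 + 0)) = -61575/2/(-81554) = -61575/2*(-1/81554) = 61575/163108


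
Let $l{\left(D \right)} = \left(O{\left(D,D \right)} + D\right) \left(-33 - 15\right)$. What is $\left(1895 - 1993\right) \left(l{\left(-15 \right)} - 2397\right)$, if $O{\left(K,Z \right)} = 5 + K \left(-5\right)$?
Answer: $540666$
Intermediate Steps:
$O{\left(K,Z \right)} = 5 - 5 K$
$l{\left(D \right)} = -240 + 192 D$ ($l{\left(D \right)} = \left(\left(5 - 5 D\right) + D\right) \left(-33 - 15\right) = \left(5 - 4 D\right) \left(-48\right) = -240 + 192 D$)
$\left(1895 - 1993\right) \left(l{\left(-15 \right)} - 2397\right) = \left(1895 - 1993\right) \left(\left(-240 + 192 \left(-15\right)\right) - 2397\right) = - 98 \left(\left(-240 - 2880\right) - 2397\right) = - 98 \left(-3120 - 2397\right) = \left(-98\right) \left(-5517\right) = 540666$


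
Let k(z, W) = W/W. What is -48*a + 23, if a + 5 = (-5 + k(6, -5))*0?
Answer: 263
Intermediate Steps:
k(z, W) = 1
a = -5 (a = -5 + (-5 + 1)*0 = -5 - 4*0 = -5 + 0 = -5)
-48*a + 23 = -48*(-5) + 23 = 240 + 23 = 263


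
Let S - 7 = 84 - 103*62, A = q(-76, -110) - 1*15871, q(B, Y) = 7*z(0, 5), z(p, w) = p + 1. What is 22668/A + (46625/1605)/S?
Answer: -765884101/534271758 ≈ -1.4335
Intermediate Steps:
z(p, w) = 1 + p
q(B, Y) = 7 (q(B, Y) = 7*(1 + 0) = 7*1 = 7)
A = -15864 (A = 7 - 1*15871 = 7 - 15871 = -15864)
S = -6295 (S = 7 + (84 - 103*62) = 7 + (84 - 6386) = 7 - 6302 = -6295)
22668/A + (46625/1605)/S = 22668/(-15864) + (46625/1605)/(-6295) = 22668*(-1/15864) + (46625*(1/1605))*(-1/6295) = -1889/1322 + (9325/321)*(-1/6295) = -1889/1322 - 1865/404139 = -765884101/534271758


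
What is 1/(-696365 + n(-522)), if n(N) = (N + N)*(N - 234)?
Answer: 1/92899 ≈ 1.0764e-5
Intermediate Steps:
n(N) = 2*N*(-234 + N) (n(N) = (2*N)*(-234 + N) = 2*N*(-234 + N))
1/(-696365 + n(-522)) = 1/(-696365 + 2*(-522)*(-234 - 522)) = 1/(-696365 + 2*(-522)*(-756)) = 1/(-696365 + 789264) = 1/92899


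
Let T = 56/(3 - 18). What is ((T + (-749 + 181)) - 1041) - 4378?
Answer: -89861/15 ≈ -5990.7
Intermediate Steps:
T = -56/15 (T = 56/(-15) = 56*(-1/15) = -56/15 ≈ -3.7333)
((T + (-749 + 181)) - 1041) - 4378 = ((-56/15 + (-749 + 181)) - 1041) - 4378 = ((-56/15 - 568) - 1041) - 4378 = (-8576/15 - 1041) - 4378 = -24191/15 - 4378 = -89861/15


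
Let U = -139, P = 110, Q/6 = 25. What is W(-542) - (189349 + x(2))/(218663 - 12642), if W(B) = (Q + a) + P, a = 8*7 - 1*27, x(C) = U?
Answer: 59350859/206021 ≈ 288.08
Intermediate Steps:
Q = 150 (Q = 6*25 = 150)
x(C) = -139
a = 29 (a = 56 - 27 = 29)
W(B) = 289 (W(B) = (150 + 29) + 110 = 179 + 110 = 289)
W(-542) - (189349 + x(2))/(218663 - 12642) = 289 - (189349 - 139)/(218663 - 12642) = 289 - 189210/206021 = 59350859/206021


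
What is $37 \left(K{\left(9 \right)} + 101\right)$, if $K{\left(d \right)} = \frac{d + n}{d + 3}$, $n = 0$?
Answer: $\frac{15059}{4} \approx 3764.8$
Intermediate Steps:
$K{\left(d \right)} = \frac{d}{3 + d}$ ($K{\left(d \right)} = \frac{d + 0}{d + 3} = \frac{d}{3 + d}$)
$37 \left(K{\left(9 \right)} + 101\right) = 37 \left(\frac{9}{3 + 9} + 101\right) = 37 \left(\frac{9}{12} + 101\right) = 37 \left(9 \cdot \frac{1}{12} + 101\right) = 37 \left(\frac{3}{4} + 101\right) = 37 \cdot \frac{407}{4} = \frac{15059}{4}$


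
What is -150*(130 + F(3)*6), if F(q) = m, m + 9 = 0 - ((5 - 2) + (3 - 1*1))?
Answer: -6900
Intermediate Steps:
m = -14 (m = -9 + (0 - ((5 - 2) + (3 - 1*1))) = -9 + (0 - (3 + (3 - 1))) = -9 + (0 - (3 + 2)) = -9 + (0 - 1*5) = -9 + (0 - 5) = -9 - 5 = -14)
F(q) = -14
-150*(130 + F(3)*6) = -150*(130 - 14*6) = -150*(130 - 84) = -150*46 = -6900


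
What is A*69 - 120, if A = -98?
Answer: -6882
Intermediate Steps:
A*69 - 120 = -98*69 - 120 = -6762 - 120 = -6882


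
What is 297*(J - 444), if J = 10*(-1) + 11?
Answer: -131571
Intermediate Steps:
J = 1 (J = -10 + 11 = 1)
297*(J - 444) = 297*(1 - 444) = 297*(-443) = -131571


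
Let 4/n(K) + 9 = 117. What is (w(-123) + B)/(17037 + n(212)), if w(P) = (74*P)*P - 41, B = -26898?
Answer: 29500389/460000 ≈ 64.131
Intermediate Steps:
n(K) = 1/27 (n(K) = 4/(-9 + 117) = 4/108 = 4*(1/108) = 1/27)
w(P) = -41 + 74*P² (w(P) = 74*P² - 41 = -41 + 74*P²)
(w(-123) + B)/(17037 + n(212)) = ((-41 + 74*(-123)²) - 26898)/(17037 + 1/27) = ((-41 + 74*15129) - 26898)/(460000/27) = ((-41 + 1119546) - 26898)*(27/460000) = (1119505 - 26898)*(27/460000) = 1092607*(27/460000) = 29500389/460000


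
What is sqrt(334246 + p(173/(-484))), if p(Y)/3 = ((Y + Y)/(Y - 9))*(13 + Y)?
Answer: sqrt(3318333156575962)/99638 ≈ 578.14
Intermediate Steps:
p(Y) = 6*Y*(13 + Y)/(-9 + Y) (p(Y) = 3*(((Y + Y)/(Y - 9))*(13 + Y)) = 3*(((2*Y)/(-9 + Y))*(13 + Y)) = 3*((2*Y/(-9 + Y))*(13 + Y)) = 3*(2*Y*(13 + Y)/(-9 + Y)) = 6*Y*(13 + Y)/(-9 + Y))
sqrt(334246 + p(173/(-484))) = sqrt(334246 + 6*(173/(-484))*(13 + 173/(-484))/(-9 + 173/(-484))) = sqrt(334246 + 6*(173*(-1/484))*(13 + 173*(-1/484))/(-9 + 173*(-1/484))) = sqrt(334246 + 6*(-173/484)*(13 - 173/484)/(-9 - 173/484)) = sqrt(334246 + 6*(-173/484)*(6119/484)/(-4529/484)) = sqrt(334246 + 6*(-173/484)*(-484/4529)*(6119/484)) = sqrt(334246 + 3175761/1096018) = sqrt(366342808189/1096018) = sqrt(3318333156575962)/99638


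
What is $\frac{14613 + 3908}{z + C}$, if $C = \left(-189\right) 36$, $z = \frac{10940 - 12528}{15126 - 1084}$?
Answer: $- \frac{130035941}{47771678} \approx -2.722$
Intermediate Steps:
$z = - \frac{794}{7021}$ ($z = - \frac{1588}{15126 - 1084} = - \frac{1588}{14042} = \left(-1588\right) \frac{1}{14042} = - \frac{794}{7021} \approx -0.11309$)
$C = -6804$
$\frac{14613 + 3908}{z + C} = \frac{14613 + 3908}{- \frac{794}{7021} - 6804} = \frac{18521}{- \frac{47771678}{7021}} = 18521 \left(- \frac{7021}{47771678}\right) = - \frac{130035941}{47771678}$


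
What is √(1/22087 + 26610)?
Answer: √12981304513177/22087 ≈ 163.13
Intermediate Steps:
√(1/22087 + 26610) = √(587735071/22087) = √12981304513177/22087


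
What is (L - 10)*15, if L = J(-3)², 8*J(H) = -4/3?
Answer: -1795/12 ≈ -149.58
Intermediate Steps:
J(H) = -⅙ (J(H) = (-4/3)/8 = (-4*⅓)/8 = (⅛)*(-4/3) = -⅙)
L = 1/36 (L = (-⅙)² = 1/36 ≈ 0.027778)
(L - 10)*15 = (1/36 - 10)*15 = -359/36*15 = -1795/12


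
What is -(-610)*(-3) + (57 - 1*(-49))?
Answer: -1724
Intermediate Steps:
-(-610)*(-3) + (57 - 1*(-49)) = -122*15 + (57 + 49) = -1830 + 106 = -1724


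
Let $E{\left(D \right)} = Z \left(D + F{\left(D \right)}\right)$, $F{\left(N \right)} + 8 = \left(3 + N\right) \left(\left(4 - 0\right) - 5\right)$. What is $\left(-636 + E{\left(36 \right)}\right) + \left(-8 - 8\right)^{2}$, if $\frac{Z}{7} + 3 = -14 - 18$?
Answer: $2315$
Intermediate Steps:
$Z = -245$ ($Z = -21 + 7 \left(-14 - 18\right) = -21 + 7 \left(-32\right) = -21 - 224 = -245$)
$F{\left(N \right)} = -11 - N$ ($F{\left(N \right)} = -8 + \left(3 + N\right) \left(\left(4 - 0\right) - 5\right) = -8 + \left(3 + N\right) \left(\left(4 + 0\right) - 5\right) = -8 + \left(3 + N\right) \left(4 - 5\right) = -8 + \left(3 + N\right) \left(-1\right) = -8 - \left(3 + N\right) = -11 - N$)
$E{\left(D \right)} = 2695$ ($E{\left(D \right)} = - 245 \left(D - \left(11 + D\right)\right) = \left(-245\right) \left(-11\right) = 2695$)
$\left(-636 + E{\left(36 \right)}\right) + \left(-8 - 8\right)^{2} = \left(-636 + 2695\right) + \left(-8 - 8\right)^{2} = 2059 + \left(-16\right)^{2} = 2059 + 256 = 2315$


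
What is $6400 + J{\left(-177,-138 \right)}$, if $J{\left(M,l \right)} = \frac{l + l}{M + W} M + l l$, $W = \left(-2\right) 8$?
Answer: $\frac{4861840}{193} \approx 25191.0$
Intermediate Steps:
$W = -16$
$J{\left(M,l \right)} = l^{2} + \frac{2 M l}{-16 + M}$ ($J{\left(M,l \right)} = \frac{l + l}{M - 16} M + l l = \frac{2 l}{-16 + M} M + l^{2} = \frac{2 M l}{-16 + M} + l^{2} = l^{2} + \frac{2 M l}{-16 + M}$)
$6400 + J{\left(-177,-138 \right)} = 6400 - \frac{138 \left(\left(-16\right) \left(-138\right) + 2 \left(-177\right) - -24426\right)}{-16 - 177} = 6400 - \frac{138 \left(2208 - 354 + 24426\right)}{-193} = 6400 - \left(- \frac{138}{193}\right) 26280 = 6400 + \frac{3626640}{193} = \frac{4861840}{193}$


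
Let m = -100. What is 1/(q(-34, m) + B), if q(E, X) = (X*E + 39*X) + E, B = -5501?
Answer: -1/6035 ≈ -0.00016570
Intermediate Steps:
q(E, X) = E + 39*X + E*X (q(E, X) = (E*X + 39*X) + E = (39*X + E*X) + E = E + 39*X + E*X)
1/(q(-34, m) + B) = 1/((-34 + 39*(-100) - 34*(-100)) - 5501) = 1/((-34 - 3900 + 3400) - 5501) = 1/(-534 - 5501) = 1/(-6035) = -1/6035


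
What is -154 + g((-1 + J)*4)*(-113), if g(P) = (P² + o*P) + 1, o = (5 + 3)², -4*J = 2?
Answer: 39057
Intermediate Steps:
J = -½ (J = -¼*2 = -½ ≈ -0.50000)
o = 64 (o = 8² = 64)
g(P) = 1 + P² + 64*P (g(P) = (P² + 64*P) + 1 = 1 + P² + 64*P)
-154 + g((-1 + J)*4)*(-113) = -154 + (1 + ((-1 - ½)*4)² + 64*((-1 - ½)*4))*(-113) = -154 + (1 + (-3/2*4)² + 64*(-3/2*4))*(-113) = -154 + (1 + (-6)² + 64*(-6))*(-113) = -154 + (1 + 36 - 384)*(-113) = -154 - 347*(-113) = -154 + 39211 = 39057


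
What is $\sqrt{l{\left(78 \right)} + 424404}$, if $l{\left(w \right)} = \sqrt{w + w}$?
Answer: $\sqrt{424404 + 2 \sqrt{39}} \approx 651.47$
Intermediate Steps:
$l{\left(w \right)} = \sqrt{2} \sqrt{w}$ ($l{\left(w \right)} = \sqrt{2 w} = \sqrt{2} \sqrt{w}$)
$\sqrt{l{\left(78 \right)} + 424404} = \sqrt{\sqrt{2} \sqrt{78} + 424404} = \sqrt{2 \sqrt{39} + 424404} = \sqrt{424404 + 2 \sqrt{39}}$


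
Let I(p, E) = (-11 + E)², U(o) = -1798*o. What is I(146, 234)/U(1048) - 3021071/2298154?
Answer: -93659694675/69845496368 ≈ -1.3410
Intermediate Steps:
I(146, 234)/U(1048) - 3021071/2298154 = (-11 + 234)²/((-1798*1048)) - 3021071/2298154 = 223²/(-1884304) - 3021071*1/2298154 = 49729*(-1/1884304) - 3021071/2298154 = -49729/1884304 - 3021071/2298154 = -93659694675/69845496368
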